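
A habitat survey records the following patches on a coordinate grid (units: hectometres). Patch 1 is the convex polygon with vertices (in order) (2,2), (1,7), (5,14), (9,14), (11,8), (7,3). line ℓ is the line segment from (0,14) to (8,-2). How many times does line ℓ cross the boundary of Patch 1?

The segment meets the boundary at (5.636,2.727), (2.333,9.333).

2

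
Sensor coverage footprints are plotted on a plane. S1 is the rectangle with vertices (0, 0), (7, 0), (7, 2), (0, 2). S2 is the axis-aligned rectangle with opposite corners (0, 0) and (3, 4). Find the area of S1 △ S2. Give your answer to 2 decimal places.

14.00

|S1∩S2|: x∈[0,3], y∈[0,2] → 3·2 = 6.
|S1 △ S2| = |S1| + |S2| − 2·|S1∩S2| = 14 + 12 − 12 = 14.00.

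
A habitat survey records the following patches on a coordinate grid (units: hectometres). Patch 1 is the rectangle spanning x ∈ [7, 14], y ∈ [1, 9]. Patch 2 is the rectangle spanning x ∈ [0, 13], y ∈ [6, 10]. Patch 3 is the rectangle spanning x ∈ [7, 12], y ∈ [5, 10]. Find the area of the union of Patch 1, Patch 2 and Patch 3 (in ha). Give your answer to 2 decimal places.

90.00

By inclusion–exclusion:
Individual areas: |Patch 1| = 56, |Patch 2| = 52, |Patch 3| = 25.
|Patch 1∩Patch 2|: x∈[7,13], y∈[6,9] → 6·3 = 18.
|Patch 1∩Patch 3|: x∈[7,12], y∈[5,9] → 5·4 = 20.
|Patch 2∩Patch 3|: x∈[7,12], y∈[6,10] → 5·4 = 20.
|Patch 1∩Patch 2∩Patch 3| = 15.
|Patch 1 ∪ Patch 2 ∪ Patch 3| = 133 − 58 + 15 = 90.00.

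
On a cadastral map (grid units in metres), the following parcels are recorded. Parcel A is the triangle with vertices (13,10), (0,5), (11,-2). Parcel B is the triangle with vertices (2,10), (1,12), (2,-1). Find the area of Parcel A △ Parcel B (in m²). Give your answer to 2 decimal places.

|Parcel A| = 73, |Parcel B| = 5.5, |Parcel A∩Parcel B| = 0.808.
|Parcel A △ Parcel B| = |Parcel A| + |Parcel B| − 2·|Parcel A∩Parcel B| = 73 + 5.5 − 1.616 = 76.88.

76.88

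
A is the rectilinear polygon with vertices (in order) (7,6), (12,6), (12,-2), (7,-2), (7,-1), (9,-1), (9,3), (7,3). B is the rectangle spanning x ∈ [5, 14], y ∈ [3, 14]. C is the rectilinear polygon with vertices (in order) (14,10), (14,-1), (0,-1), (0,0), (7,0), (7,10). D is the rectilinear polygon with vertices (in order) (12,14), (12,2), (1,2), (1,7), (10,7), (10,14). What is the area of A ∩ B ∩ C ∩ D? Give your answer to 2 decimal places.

The intersection is the polygon with vertices (9,3), (7,3), (7,6), (12,6), (12,3).
By the shoelace formula its area is 15.00.

15.00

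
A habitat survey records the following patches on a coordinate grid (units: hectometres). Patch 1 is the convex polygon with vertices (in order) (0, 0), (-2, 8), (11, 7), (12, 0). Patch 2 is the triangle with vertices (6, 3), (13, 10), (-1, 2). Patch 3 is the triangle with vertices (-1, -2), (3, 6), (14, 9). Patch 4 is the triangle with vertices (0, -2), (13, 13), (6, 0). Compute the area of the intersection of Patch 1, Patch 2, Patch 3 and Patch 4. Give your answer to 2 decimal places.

The intersection is the polygon with vertices (9.818,7.091), (9.5,6.5), (6.5,3.5), (5.774,2.968), (4.098,2.728), (7.849,7.057), (8.136,7.22).
By the shoelace formula its area is 8.15.

8.15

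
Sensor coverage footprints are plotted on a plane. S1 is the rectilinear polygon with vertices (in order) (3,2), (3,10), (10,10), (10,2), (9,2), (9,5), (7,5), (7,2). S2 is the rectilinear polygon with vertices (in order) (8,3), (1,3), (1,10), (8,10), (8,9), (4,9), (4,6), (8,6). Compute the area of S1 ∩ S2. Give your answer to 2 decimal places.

21.00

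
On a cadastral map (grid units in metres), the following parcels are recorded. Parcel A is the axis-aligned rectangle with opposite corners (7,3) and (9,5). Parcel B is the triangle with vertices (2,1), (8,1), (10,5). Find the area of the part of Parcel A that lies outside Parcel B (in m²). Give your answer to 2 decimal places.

2.00

|Parcel A| = 4, |Parcel A∩Parcel B| = 2.
|Parcel A ∖ Parcel B| = |Parcel A| − |Parcel A∩Parcel B| = 4 − 2 = 2.00.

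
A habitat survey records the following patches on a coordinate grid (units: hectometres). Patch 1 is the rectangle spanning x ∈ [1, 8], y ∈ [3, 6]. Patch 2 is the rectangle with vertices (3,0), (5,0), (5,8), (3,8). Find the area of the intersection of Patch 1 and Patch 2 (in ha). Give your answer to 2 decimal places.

|Patch 1∩Patch 2|: x∈[3,5], y∈[3,6] → 2·3 = 6.

6.00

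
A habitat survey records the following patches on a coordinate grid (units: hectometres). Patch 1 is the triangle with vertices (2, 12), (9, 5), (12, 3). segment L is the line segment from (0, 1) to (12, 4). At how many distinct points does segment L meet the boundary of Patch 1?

The segment meets the boundary at (10.909,3.727), (11.13,3.783).

2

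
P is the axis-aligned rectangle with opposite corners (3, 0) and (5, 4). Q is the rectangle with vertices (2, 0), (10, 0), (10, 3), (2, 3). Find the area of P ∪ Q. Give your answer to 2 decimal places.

By inclusion–exclusion:
Individual areas: |P| = 8, |Q| = 24.
|P∩Q|: x∈[3,5], y∈[0,3] → 2·3 = 6.
|P ∪ Q| = 32 − 6 = 26.00.

26.00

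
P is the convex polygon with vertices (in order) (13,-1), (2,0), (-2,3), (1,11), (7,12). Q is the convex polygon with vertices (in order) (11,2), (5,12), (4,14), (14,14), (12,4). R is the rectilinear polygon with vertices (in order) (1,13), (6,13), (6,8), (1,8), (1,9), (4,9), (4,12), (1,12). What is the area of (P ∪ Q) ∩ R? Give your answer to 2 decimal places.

11.80

|P ∪ Q| = 173.923.
|(P ∪ Q) ∩ R| = 11.80.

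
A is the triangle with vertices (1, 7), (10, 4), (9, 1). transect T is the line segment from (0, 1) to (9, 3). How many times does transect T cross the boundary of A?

The segment meets the boundary at (6.943,2.543).

1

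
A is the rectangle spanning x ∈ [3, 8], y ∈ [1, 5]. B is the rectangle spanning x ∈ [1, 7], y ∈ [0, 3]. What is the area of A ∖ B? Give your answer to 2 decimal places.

12.00

|A∩B|: x∈[3,7], y∈[1,3] → 4·2 = 8.
|A| = 20.
|A ∖ B| = |A| − |A∩B| = 20 − 8 = 12.00.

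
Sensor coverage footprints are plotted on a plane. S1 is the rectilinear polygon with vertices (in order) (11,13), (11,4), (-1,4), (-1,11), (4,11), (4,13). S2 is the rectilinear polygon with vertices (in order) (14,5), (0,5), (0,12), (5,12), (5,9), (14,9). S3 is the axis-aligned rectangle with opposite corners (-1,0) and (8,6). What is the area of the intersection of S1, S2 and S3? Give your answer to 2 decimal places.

8.00

The intersection is the polygon with vertices (0,5), (0,6), (8,6), (8,5).
By the shoelace formula its area is 8.00.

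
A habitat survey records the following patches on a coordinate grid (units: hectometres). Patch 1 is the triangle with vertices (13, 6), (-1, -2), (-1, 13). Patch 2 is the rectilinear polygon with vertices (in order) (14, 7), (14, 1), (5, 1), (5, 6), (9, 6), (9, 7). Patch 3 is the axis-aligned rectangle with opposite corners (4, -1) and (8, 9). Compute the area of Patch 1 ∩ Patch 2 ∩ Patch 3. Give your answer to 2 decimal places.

11.14

The intersection is the polygon with vertices (5,6), (8,6), (8,3.143), (5,1.429).
By the shoelace formula its area is 11.14.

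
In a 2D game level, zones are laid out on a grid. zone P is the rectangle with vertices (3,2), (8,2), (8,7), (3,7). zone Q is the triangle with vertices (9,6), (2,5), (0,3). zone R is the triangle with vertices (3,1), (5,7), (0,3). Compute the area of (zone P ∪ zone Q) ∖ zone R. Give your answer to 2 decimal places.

|zone P ∪ zone Q| = 27.6667.
|(zone P ∪ zone Q) ∩ zone R| = 6.283.
|(zone P ∪ zone Q) ∖ zone R| = 27.6667 − 6.283 = 21.38.

21.38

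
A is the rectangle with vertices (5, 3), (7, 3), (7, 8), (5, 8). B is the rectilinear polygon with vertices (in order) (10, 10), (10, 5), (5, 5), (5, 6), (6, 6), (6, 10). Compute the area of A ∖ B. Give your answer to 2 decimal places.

|A| = 10, |A∩B| = 4.
|A ∖ B| = |A| − |A∩B| = 10 − 4 = 6.00.

6.00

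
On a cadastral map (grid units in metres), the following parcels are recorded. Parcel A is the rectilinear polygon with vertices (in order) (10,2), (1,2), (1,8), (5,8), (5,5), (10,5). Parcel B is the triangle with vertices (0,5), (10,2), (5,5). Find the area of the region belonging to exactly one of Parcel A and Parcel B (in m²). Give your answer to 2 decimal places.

31.80

|Parcel A| = 39, |Parcel B| = 7.5, |Parcel A∩Parcel B| = 7.35.
|Parcel A △ Parcel B| = |Parcel A| + |Parcel B| − 2·|Parcel A∩Parcel B| = 39 + 7.5 − 14.7 = 31.80.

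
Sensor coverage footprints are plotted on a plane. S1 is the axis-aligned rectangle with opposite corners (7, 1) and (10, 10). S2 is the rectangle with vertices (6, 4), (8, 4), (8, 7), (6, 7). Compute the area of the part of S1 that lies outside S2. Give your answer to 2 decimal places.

|S1∩S2|: x∈[7,8], y∈[4,7] → 1·3 = 3.
|S1| = 27.
|S1 ∖ S2| = |S1| − |S1∩S2| = 27 − 3 = 24.00.

24.00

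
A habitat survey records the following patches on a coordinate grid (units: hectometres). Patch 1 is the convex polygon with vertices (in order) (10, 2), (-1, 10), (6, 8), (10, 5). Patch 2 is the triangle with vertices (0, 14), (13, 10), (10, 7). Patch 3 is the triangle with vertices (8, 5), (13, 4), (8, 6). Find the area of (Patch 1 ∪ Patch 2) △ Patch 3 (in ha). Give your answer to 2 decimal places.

|Patch 1 ∪ Patch 2| = 48.5.
|(Patch 1 ∪ Patch 2) ∩ Patch 3| = 1.5429.
|(Patch 1 ∪ Patch 2) △ Patch 3| = 48.5 + 2.5 − 3.0857 = 47.91.

47.91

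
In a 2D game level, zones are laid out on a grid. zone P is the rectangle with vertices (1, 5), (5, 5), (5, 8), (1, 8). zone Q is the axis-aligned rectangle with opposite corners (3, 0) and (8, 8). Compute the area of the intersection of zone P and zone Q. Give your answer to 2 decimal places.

6.00

|zone P∩zone Q|: x∈[3,5], y∈[5,8] → 2·3 = 6.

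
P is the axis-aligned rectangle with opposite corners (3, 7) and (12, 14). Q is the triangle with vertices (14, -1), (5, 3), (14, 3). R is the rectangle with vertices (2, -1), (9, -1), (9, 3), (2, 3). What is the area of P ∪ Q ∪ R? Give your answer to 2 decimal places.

By inclusion–exclusion:
Individual areas: |P| = 63, |Q| = 18, |R| = 28.
|P∩Q| = 0.
|P∩R| = 0 (no overlap).
|Q∩R| = 3.5556.
|P∩Q∩R| = 0.
|P ∪ Q ∪ R| = 109 − 3.5556 + 0 = 105.44.

105.44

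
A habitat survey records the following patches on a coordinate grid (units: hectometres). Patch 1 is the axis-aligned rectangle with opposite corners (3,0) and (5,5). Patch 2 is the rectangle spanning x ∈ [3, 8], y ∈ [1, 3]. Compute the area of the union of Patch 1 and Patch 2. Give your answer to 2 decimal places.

By inclusion–exclusion:
Individual areas: |Patch 1| = 10, |Patch 2| = 10.
|Patch 1∩Patch 2|: x∈[3,5], y∈[1,3] → 2·2 = 4.
|Patch 1 ∪ Patch 2| = 20 − 4 = 16.00.

16.00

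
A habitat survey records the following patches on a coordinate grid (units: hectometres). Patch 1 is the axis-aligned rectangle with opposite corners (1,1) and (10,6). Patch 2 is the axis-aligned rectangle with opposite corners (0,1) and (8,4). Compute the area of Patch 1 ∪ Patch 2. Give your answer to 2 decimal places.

48.00

By inclusion–exclusion:
Individual areas: |Patch 1| = 45, |Patch 2| = 24.
|Patch 1∩Patch 2|: x∈[1,8], y∈[1,4] → 7·3 = 21.
|Patch 1 ∪ Patch 2| = 69 − 21 = 48.00.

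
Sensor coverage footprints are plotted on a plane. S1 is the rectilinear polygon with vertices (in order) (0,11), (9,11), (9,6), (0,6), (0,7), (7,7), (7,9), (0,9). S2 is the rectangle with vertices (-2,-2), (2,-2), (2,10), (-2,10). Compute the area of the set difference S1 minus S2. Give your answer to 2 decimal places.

|S1| = 31, |S1∩S2| = 4.
|S1 ∖ S2| = |S1| − |S1∩S2| = 31 − 4 = 27.00.

27.00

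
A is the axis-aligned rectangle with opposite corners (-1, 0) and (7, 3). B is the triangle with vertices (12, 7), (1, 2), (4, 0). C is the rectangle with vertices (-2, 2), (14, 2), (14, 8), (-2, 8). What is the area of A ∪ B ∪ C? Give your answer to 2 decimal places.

112.00

By inclusion–exclusion:
Individual areas: |A| = 24, |B| = 18.5, |C| = 96.
|A∩B| = 9.9625.
|A∩C|: x∈[-1,7], y∈[2,3] → 8·1 = 8.
|B∩C| = 13.2143.
|A∩B∩C| = 4.6768.
|A ∪ B ∪ C| = 138.5 − 31.1768 + 4.6768 = 112.00.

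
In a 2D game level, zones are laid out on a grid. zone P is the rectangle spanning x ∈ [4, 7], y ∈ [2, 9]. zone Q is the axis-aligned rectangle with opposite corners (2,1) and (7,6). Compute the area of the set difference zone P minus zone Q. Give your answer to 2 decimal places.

9.00

|zone P∩zone Q|: x∈[4,7], y∈[2,6] → 3·4 = 12.
|zone P| = 21.
|zone P ∖ zone Q| = |zone P| − |zone P∩zone Q| = 21 − 12 = 9.00.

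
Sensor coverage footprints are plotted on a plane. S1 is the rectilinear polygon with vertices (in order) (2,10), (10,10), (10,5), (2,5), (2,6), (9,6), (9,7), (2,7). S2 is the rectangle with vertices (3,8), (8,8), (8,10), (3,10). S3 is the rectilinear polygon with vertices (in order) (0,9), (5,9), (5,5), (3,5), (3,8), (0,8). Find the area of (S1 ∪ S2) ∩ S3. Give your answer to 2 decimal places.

|S1 ∪ S2| = 33.
|(S1 ∪ S2) ∩ S3| = 7.00.

7.00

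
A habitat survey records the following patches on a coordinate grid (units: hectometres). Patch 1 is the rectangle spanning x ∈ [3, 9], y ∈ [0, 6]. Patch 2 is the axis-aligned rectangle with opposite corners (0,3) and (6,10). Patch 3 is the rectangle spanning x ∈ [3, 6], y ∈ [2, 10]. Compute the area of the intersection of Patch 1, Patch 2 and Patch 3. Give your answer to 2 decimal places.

9.00

The intersection is the polygon with vertices (6,6), (6,3), (3,3), (3,6).
By the shoelace formula its area is 9.00.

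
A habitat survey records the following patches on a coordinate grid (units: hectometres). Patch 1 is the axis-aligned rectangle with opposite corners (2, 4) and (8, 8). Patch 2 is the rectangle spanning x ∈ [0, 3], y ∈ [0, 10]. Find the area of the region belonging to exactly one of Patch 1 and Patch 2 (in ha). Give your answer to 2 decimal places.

|Patch 1∩Patch 2|: x∈[2,3], y∈[4,8] → 1·4 = 4.
|Patch 1 △ Patch 2| = |Patch 1| + |Patch 2| − 2·|Patch 1∩Patch 2| = 24 + 30 − 8 = 46.00.

46.00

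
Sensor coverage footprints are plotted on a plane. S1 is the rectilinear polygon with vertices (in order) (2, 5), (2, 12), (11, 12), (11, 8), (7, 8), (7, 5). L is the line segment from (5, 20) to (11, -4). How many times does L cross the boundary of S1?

2

The segment meets the boundary at (8,8), (7,12).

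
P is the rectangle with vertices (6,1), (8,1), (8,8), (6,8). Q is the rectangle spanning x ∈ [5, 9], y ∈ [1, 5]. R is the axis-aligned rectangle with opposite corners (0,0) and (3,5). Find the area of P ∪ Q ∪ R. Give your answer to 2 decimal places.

37.00

By inclusion–exclusion:
Individual areas: |P| = 14, |Q| = 16, |R| = 15.
|P∩Q|: x∈[6,8], y∈[1,5] → 2·4 = 8.
|P∩R| = 0 (no overlap).
|Q∩R| = 0 (no overlap).
|P∩Q∩R| = 0.
|P ∪ Q ∪ R| = 45 − 8 + 0 = 37.00.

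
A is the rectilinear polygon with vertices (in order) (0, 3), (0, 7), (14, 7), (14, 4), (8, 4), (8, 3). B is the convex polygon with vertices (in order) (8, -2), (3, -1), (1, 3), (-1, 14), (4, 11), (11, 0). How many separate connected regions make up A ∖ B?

A ∖ B splits into 2 disjoint pieces (area 2.5455, area 19.5).

2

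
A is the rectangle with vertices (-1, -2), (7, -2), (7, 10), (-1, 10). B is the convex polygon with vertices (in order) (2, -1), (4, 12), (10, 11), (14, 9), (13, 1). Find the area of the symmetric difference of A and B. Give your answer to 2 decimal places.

124.16

|A| = 96, |B| = 115, |A∩B| = 43.4196.
|A △ B| = |A| + |B| − 2·|A∩B| = 96 + 115 − 86.8392 = 124.16.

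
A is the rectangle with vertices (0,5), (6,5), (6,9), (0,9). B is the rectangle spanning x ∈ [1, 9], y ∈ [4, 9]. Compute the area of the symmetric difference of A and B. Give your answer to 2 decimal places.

|A∩B|: x∈[1,6], y∈[5,9] → 5·4 = 20.
|A △ B| = |A| + |B| − 2·|A∩B| = 24 + 40 − 40 = 24.00.

24.00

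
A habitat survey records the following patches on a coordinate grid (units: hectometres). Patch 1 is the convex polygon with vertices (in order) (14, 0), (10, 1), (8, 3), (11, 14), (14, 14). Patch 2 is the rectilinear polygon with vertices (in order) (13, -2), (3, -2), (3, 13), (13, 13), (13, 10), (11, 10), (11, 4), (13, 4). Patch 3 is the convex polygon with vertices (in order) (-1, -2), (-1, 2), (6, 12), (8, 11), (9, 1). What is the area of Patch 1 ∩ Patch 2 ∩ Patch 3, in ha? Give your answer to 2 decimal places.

1.21

The intersection is the polygon with vertices (8,3), (8.585,5.146), (8.889,2.111).
By the shoelace formula its area is 1.21.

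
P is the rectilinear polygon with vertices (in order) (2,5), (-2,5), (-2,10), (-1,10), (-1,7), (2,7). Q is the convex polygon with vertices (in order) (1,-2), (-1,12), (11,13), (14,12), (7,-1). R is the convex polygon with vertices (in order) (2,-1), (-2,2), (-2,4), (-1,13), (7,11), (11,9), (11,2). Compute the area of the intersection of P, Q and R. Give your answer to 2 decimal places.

The intersection is the polygon with vertices (-0.286,7), (2,7), (2,5), (0,5).
By the shoelace formula its area is 4.29.

4.29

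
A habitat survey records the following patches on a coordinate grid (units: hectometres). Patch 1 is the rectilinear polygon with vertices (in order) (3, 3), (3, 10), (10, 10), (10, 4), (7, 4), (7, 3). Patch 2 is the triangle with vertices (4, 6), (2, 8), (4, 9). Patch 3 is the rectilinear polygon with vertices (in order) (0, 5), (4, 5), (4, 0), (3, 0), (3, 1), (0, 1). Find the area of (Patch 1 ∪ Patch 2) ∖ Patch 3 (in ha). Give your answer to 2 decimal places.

44.75

|Patch 1 ∪ Patch 2| = 46.75.
|(Patch 1 ∪ Patch 2) ∩ Patch 3| = 2.
|(Patch 1 ∪ Patch 2) ∖ Patch 3| = 46.75 − 2 = 44.75.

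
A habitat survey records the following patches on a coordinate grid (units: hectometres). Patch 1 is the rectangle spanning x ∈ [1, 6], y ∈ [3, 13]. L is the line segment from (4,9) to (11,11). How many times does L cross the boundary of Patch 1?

1

The segment meets the boundary at (6,9.571).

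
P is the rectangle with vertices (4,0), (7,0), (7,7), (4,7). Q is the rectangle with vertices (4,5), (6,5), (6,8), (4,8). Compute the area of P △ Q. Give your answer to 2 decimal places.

|P∩Q|: x∈[4,6], y∈[5,7] → 2·2 = 4.
|P △ Q| = |P| + |Q| − 2·|P∩Q| = 21 + 6 − 8 = 19.00.

19.00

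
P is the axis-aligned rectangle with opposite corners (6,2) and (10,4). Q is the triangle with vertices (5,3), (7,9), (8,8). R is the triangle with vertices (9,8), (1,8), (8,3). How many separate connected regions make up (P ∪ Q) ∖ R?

(P ∪ Q) ∖ R splits into 3 disjoint pieces (area 7.2, area 0.6667, area 0.3462).

3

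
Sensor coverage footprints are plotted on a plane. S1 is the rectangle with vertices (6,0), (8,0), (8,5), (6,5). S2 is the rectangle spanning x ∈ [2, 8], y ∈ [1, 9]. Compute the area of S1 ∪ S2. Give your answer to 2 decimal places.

By inclusion–exclusion:
Individual areas: |S1| = 10, |S2| = 48.
|S1∩S2|: x∈[6,8], y∈[1,5] → 2·4 = 8.
|S1 ∪ S2| = 58 − 8 = 50.00.

50.00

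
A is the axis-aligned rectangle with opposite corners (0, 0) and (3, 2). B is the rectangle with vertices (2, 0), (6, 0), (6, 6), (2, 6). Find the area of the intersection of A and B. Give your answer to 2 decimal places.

2.00

|A∩B|: x∈[2,3], y∈[0,2] → 1·2 = 2.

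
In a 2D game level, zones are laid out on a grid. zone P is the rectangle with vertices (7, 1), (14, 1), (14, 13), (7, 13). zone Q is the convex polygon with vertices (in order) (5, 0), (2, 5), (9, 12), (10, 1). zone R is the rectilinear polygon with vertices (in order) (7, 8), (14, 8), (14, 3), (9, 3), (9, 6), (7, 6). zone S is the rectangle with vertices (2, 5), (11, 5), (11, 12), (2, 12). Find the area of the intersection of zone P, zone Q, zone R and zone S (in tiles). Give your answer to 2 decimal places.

5.50

The intersection is the polygon with vertices (9.364,8), (9.636,5), (9,5), (9,6), (7,6), (7,8).
By the shoelace formula its area is 5.50.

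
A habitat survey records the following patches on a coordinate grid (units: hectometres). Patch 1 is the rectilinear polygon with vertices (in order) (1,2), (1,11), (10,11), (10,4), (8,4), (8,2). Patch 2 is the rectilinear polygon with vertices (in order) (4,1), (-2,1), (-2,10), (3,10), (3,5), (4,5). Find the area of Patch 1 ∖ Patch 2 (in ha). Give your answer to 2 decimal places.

|Patch 1| = 77, |Patch 1∩Patch 2| = 19.
|Patch 1 ∖ Patch 2| = |Patch 1| − |Patch 1∩Patch 2| = 77 − 19 = 58.00.

58.00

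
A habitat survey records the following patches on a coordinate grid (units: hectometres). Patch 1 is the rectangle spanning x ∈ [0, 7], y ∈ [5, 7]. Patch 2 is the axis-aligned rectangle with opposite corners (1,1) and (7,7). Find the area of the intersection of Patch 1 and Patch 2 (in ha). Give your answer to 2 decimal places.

12.00

|Patch 1∩Patch 2|: x∈[1,7], y∈[5,7] → 6·2 = 12.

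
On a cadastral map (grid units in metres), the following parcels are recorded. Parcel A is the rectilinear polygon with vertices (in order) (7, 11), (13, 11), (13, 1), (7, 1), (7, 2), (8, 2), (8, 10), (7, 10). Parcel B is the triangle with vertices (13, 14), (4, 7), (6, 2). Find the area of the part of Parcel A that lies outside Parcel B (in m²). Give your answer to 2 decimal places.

43.45

|Parcel A| = 52, |Parcel A∩Parcel B| = 8.5536.
|Parcel A ∖ Parcel B| = |Parcel A| − |Parcel A∩Parcel B| = 52 − 8.5536 = 43.45.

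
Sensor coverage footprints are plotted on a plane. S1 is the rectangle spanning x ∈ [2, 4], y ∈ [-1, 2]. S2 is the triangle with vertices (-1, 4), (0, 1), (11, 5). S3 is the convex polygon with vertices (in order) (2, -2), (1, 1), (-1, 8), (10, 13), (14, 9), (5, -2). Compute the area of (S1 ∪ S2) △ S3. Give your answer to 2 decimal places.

|S1 ∪ S2| = 24.3977.
|(S1 ∪ S2) ∩ S3| = 21.2791.
|(S1 ∪ S2) △ S3| = 24.3977 + 125.5 − 42.5581 = 107.34.

107.34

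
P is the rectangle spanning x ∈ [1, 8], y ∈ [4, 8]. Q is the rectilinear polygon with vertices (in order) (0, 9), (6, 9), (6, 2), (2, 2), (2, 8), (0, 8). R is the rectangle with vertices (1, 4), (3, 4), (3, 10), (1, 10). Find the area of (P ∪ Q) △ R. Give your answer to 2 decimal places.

|P ∪ Q| = 42.
|(P ∪ Q) ∩ R| = 10.
|(P ∪ Q) △ R| = 42 + 12 − 20 = 34.00.

34.00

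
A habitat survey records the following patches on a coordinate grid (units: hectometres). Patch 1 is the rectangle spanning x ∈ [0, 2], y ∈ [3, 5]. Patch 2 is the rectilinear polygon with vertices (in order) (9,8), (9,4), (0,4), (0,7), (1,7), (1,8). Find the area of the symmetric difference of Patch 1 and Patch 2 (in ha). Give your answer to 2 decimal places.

35.00

|Patch 1| = 4, |Patch 2| = 35, |Patch 1∩Patch 2| = 2.
|Patch 1 △ Patch 2| = |Patch 1| + |Patch 2| − 2·|Patch 1∩Patch 2| = 4 + 35 − 4 = 35.00.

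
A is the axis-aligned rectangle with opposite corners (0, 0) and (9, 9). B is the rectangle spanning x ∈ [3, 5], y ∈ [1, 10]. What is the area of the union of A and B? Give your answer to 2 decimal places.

By inclusion–exclusion:
Individual areas: |A| = 81, |B| = 18.
|A∩B|: x∈[3,5], y∈[1,9] → 2·8 = 16.
|A ∪ B| = 99 − 16 = 83.00.

83.00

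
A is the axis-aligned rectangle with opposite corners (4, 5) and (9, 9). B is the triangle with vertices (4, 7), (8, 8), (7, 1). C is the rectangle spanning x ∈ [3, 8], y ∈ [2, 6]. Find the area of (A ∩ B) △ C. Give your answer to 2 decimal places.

22.57

|A ∩ B| = 8.3571.
|(A ∩ B) ∩ C| = 2.8929.
|(A ∩ B) △ C| = 8.3571 + 20 − 5.7857 = 22.57.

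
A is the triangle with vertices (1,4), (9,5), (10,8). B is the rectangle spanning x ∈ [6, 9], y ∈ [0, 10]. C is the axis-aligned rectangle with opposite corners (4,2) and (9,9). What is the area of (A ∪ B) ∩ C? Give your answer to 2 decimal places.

|A ∪ B| = 35.2708.
|(A ∪ B) ∩ C| = 23.56.

23.56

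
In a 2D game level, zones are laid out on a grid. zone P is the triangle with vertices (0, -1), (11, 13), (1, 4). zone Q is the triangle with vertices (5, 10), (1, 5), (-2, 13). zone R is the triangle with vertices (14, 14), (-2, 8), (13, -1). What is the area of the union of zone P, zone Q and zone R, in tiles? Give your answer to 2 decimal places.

138.82

By inclusion–exclusion:
Individual areas: |zone P| = 20.5, |zone Q| = 23.5, |zone R| = 117.
|zone P∩zone Q| = 0.
|zone P∩zone R| = 10.8635.
|zone Q∩zone R| = 11.3165.
|zone P∩zone Q∩zone R| = 0.
|zone P ∪ zone Q ∪ zone R| = 161 − 22.1799 + 0 = 138.82.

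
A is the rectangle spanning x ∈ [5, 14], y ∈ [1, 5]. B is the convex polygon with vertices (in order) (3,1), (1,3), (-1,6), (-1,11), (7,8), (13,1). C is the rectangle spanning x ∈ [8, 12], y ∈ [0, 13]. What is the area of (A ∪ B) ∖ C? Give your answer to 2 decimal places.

|A ∪ B| = 90.8571.
|(A ∪ B) ∩ C| = 17.4405.
|(A ∪ B) ∖ C| = 90.8571 − 17.4405 = 73.42.

73.42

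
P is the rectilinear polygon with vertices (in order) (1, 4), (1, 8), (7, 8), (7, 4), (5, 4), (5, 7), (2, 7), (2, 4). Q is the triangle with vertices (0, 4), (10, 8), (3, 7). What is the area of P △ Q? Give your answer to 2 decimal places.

|P| = 15, |Q| = 9, |P∩Q| = 3.2429.
|P △ Q| = |P| + |Q| − 2·|P∩Q| = 15 + 9 − 6.4857 = 17.51.

17.51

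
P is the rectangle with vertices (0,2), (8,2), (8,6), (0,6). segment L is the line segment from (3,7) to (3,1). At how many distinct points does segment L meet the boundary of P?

The segment meets the boundary at (3,2), (3,6).

2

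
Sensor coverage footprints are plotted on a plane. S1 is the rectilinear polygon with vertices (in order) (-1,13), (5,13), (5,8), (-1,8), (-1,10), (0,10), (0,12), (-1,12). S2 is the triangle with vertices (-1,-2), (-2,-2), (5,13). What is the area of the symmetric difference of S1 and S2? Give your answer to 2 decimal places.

|S1| = 28, |S2| = 7.5, |S1∩S2| = 0.8333.
|S1 △ S2| = |S1| + |S2| − 2·|S1∩S2| = 28 + 7.5 − 1.6667 = 33.83.

33.83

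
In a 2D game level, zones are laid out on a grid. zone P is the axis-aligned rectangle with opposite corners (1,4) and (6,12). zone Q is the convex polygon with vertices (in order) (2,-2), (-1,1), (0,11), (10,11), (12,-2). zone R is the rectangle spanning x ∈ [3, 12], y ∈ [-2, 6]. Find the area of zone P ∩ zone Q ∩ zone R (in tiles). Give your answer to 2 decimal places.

6.00

The intersection is the polygon with vertices (3,4), (3,6), (6,6), (6,4).
By the shoelace formula its area is 6.00.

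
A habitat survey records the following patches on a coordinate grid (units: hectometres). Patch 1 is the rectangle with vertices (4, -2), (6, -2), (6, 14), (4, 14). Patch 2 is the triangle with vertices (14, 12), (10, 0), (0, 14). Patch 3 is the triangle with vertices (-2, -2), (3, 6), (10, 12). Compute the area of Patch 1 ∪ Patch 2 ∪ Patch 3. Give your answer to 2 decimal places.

By inclusion–exclusion:
Individual areas: |Patch 1| = 32, |Patch 2| = 88, |Patch 3| = 13.
|Patch 1∩Patch 2| = 12.5714.
|Patch 1∩Patch 3| = 3.0952.
|Patch 2∩Patch 3| = 3.8468.
|Patch 1∩Patch 2∩Patch 3| = 1.3706.
|Patch 1 ∪ Patch 2 ∪ Patch 3| = 133 − 19.5135 + 1.3706 = 114.86.

114.86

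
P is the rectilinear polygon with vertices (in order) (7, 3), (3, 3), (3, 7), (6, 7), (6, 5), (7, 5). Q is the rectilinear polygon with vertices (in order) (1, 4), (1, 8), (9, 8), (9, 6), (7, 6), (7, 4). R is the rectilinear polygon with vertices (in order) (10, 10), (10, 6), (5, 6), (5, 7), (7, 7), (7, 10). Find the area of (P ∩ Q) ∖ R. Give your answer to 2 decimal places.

|P ∩ Q| = 10.
|(P ∩ Q) ∩ R| = 1.
|(P ∩ Q) ∖ R| = 10 − 1 = 9.00.

9.00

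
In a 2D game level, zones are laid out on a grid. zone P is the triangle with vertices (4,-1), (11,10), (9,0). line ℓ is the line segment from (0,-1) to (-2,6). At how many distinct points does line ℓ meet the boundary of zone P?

0

The segment lies entirely outside zone P and never meets its boundary.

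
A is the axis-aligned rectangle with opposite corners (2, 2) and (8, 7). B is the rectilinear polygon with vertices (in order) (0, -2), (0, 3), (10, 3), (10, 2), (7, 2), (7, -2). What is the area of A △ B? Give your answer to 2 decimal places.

56.00

|A| = 30, |B| = 38, |A∩B| = 6.
|A △ B| = |A| + |B| − 2·|A∩B| = 30 + 38 − 12 = 56.00.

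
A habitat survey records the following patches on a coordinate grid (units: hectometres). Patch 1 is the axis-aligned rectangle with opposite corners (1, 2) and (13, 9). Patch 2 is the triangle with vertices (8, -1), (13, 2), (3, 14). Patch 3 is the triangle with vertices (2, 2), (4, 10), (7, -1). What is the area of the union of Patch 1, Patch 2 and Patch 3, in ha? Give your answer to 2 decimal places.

105.78

By inclusion–exclusion:
Individual areas: |Patch 1| = 84, |Patch 2| = 45, |Patch 3| = 23.
|Patch 1∩Patch 2| = 29.75.
|Patch 1∩Patch 3| = 16.4659.
|Patch 2∩Patch 3| = 0.
|Patch 1∩Patch 2∩Patch 3| = 0.
|Patch 1 ∪ Patch 2 ∪ Patch 3| = 152 − 46.2159 + 0 = 105.78.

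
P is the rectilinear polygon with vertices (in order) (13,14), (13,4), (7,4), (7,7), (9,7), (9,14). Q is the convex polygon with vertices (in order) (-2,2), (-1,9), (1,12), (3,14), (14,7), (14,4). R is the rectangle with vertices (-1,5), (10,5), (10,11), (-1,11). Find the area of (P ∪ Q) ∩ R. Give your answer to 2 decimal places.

The region (P ∪ Q) ∩ R is the polygon with vertices (0.333,11), (7.714,11), (9,10.182), (9,11), (10,11), (10,5), (-1,5), (-1,9).
By the shoelace formula its area is 64.14.

64.14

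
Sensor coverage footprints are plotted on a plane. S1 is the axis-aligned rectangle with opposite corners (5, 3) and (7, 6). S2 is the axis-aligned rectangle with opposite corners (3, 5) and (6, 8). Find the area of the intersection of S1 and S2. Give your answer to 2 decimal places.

|S1∩S2|: x∈[5,6], y∈[5,6] → 1·1 = 1.

1.00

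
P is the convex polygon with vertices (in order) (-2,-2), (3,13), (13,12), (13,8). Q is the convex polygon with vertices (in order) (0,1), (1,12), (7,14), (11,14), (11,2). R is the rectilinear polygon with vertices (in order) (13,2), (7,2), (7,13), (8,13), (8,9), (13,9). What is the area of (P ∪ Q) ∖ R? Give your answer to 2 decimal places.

105.99

|P ∪ Q| = 141.3238.
|(P ∪ Q) ∩ R| = 35.3333.
|(P ∪ Q) ∖ R| = 141.3238 − 35.3333 = 105.99.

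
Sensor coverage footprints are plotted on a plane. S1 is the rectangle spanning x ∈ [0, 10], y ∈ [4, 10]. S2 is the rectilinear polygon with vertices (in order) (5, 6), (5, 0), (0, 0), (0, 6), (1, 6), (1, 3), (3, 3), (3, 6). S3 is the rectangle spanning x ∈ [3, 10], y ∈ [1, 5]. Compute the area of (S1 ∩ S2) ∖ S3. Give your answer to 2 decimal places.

4.00

|S1 ∩ S2| = 6.
|(S1 ∩ S2) ∩ S3| = 2.
|(S1 ∩ S2) ∖ S3| = 6 − 2 = 4.00.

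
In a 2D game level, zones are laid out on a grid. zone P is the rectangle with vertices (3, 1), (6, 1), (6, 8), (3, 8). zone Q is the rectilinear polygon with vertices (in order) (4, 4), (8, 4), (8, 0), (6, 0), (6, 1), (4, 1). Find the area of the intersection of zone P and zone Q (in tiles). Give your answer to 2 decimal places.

6.00

The intersection is the polygon with vertices (6,1), (4,1), (4,4), (6,4).
By the shoelace formula its area is 6.00.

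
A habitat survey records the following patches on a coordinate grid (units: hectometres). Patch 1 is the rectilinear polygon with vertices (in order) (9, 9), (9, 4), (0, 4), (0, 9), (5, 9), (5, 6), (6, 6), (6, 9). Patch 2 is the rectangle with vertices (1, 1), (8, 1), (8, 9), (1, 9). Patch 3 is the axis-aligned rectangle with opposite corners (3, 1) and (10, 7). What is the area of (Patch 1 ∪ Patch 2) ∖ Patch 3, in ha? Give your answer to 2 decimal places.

33.00

|Patch 1 ∪ Patch 2| = 66.
|(Patch 1 ∪ Patch 2) ∩ Patch 3| = 33.
|(Patch 1 ∪ Patch 2) ∖ Patch 3| = 66 − 33 = 33.00.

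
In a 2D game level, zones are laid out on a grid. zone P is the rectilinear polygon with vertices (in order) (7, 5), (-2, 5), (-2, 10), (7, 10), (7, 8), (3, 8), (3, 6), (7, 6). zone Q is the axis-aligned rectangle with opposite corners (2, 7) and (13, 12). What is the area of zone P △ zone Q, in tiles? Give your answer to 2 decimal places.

70.00

|zone P| = 37, |zone Q| = 55, |zone P∩zone Q| = 11.
|zone P △ zone Q| = |zone P| + |zone Q| − 2·|zone P∩zone Q| = 37 + 55 − 22 = 70.00.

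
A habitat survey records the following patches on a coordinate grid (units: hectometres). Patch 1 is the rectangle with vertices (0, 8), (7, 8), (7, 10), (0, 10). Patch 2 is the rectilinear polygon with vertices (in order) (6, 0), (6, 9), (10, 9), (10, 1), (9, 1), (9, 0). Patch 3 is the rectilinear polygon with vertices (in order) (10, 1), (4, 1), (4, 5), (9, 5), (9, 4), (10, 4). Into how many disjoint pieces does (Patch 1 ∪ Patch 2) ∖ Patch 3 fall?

(Patch 1 ∪ Patch 2) ∖ Patch 3 splits into 2 disjoint pieces (area 30, area 3).

2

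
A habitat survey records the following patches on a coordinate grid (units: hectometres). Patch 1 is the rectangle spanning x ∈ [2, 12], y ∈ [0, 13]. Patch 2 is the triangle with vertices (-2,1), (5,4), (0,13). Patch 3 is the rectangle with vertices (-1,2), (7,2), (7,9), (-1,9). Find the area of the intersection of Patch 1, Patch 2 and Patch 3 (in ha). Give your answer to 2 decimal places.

9.98

The intersection is the polygon with vertices (5,4), (2,2.714), (2,9), (2.222,9).
By the shoelace formula its area is 9.98.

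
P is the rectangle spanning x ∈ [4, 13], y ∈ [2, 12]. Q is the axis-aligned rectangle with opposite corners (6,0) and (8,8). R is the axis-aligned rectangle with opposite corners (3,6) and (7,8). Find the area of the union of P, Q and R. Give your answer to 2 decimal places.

By inclusion–exclusion:
Individual areas: |P| = 90, |Q| = 16, |R| = 8.
|P∩Q|: x∈[6,8], y∈[2,8] → 2·6 = 12.
|P∩R|: x∈[4,7], y∈[6,8] → 3·2 = 6.
|Q∩R|: x∈[6,7], y∈[6,8] → 1·2 = 2.
|P∩Q∩R| = 2.
|P ∪ Q ∪ R| = 114 − 20 + 2 = 96.00.

96.00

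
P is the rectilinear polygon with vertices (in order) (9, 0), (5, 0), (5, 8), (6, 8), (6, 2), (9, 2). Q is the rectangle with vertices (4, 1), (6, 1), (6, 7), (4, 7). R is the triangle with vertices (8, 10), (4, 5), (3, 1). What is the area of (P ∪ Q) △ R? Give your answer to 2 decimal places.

18.90

|P ∪ Q| = 20.
|(P ∪ Q) ∩ R| = 3.3.
|(P ∪ Q) △ R| = 20 + 5.5 − 6.6 = 18.90.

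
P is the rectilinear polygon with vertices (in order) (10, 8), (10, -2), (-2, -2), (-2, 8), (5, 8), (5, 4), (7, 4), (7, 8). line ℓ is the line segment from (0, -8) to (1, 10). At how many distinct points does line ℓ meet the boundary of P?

The segment meets the boundary at (0.889,8), (0.333,-2).

2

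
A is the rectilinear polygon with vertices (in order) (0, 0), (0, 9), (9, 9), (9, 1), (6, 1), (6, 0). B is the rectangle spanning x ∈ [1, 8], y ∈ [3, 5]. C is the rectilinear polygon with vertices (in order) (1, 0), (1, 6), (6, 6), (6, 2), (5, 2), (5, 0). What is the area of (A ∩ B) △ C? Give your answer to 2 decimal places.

22.00

|A ∩ B| = 14.
|(A ∩ B) ∩ C| = 10.
|(A ∩ B) △ C| = 14 + 28 − 20 = 22.00.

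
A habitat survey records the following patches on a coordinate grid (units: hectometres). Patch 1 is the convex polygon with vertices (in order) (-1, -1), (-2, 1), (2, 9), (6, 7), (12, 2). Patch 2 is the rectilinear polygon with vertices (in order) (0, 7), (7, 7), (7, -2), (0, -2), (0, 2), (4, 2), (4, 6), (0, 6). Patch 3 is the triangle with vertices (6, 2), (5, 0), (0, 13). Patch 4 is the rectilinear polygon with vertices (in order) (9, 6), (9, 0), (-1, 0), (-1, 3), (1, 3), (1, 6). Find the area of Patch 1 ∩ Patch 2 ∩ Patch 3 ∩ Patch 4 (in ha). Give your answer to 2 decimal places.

5.30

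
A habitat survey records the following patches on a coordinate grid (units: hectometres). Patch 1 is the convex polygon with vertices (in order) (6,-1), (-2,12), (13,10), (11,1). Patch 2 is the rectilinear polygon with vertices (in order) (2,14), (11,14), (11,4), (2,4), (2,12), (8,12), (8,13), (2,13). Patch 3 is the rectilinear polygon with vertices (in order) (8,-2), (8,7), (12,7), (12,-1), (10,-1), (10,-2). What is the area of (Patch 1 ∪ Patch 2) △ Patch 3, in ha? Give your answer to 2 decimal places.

119.79

|Patch 1 ∪ Patch 2| = 132.8923.
|(Patch 1 ∪ Patch 2) ∩ Patch 3| = 23.55.
|(Patch 1 ∪ Patch 2) △ Patch 3| = 132.8923 + 34 − 47.1 = 119.79.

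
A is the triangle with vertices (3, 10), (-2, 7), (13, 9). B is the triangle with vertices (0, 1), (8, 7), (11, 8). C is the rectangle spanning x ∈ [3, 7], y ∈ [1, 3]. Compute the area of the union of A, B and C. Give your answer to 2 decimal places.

30.49

By inclusion–exclusion:
Individual areas: |A| = 17.5, |B| = 5, |C| = 8.
|A∩B| = 0.
|A∩C| = 0.
|B∩C| = 0.0065.
|A∩B∩C| = 0.
|A ∪ B ∪ C| = 30.5 − 0.0065 + 0 = 30.49.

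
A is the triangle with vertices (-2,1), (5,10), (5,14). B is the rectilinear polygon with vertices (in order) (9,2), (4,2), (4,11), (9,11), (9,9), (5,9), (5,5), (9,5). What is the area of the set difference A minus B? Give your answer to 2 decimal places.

|A| = 14, |A∩B| = 1.6429.
|A ∖ B| = |A| − |A∩B| = 14 − 1.6429 = 12.36.

12.36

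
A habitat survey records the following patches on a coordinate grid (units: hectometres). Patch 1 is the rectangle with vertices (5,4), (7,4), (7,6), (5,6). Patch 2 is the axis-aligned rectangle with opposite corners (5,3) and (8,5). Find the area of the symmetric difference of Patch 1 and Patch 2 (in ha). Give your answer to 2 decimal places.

6.00

|Patch 1∩Patch 2|: x∈[5,7], y∈[4,5] → 2·1 = 2.
|Patch 1 △ Patch 2| = |Patch 1| + |Patch 2| − 2·|Patch 1∩Patch 2| = 4 + 6 − 4 = 6.00.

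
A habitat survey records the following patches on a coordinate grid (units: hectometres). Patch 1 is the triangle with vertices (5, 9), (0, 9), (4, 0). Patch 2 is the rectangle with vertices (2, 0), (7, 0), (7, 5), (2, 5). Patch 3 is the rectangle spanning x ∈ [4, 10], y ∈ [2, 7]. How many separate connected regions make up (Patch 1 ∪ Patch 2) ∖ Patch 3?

1

(Patch 1 ∪ Patch 2) ∖ Patch 3 is a single connected region.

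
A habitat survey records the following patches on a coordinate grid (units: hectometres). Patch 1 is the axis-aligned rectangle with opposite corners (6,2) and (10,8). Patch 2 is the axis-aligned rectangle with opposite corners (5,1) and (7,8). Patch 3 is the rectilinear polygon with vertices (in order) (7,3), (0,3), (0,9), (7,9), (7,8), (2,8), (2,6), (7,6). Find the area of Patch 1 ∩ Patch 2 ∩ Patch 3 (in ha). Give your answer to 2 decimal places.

3.00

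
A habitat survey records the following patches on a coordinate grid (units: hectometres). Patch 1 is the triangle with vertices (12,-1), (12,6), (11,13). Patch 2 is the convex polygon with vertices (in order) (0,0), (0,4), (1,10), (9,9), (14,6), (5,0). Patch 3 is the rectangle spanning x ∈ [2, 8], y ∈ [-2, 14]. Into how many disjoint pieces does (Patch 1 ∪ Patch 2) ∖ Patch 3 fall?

2

(Patch 1 ∪ Patch 2) ∖ Patch 3 splits into 2 disjoint pieces (area 24.7607, area 16.9375).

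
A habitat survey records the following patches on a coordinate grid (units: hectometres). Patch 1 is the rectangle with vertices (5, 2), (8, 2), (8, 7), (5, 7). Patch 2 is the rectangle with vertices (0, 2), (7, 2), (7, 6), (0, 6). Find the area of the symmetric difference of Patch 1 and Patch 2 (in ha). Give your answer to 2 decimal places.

|Patch 1∩Patch 2|: x∈[5,7], y∈[2,6] → 2·4 = 8.
|Patch 1 △ Patch 2| = |Patch 1| + |Patch 2| − 2·|Patch 1∩Patch 2| = 15 + 28 − 16 = 27.00.

27.00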